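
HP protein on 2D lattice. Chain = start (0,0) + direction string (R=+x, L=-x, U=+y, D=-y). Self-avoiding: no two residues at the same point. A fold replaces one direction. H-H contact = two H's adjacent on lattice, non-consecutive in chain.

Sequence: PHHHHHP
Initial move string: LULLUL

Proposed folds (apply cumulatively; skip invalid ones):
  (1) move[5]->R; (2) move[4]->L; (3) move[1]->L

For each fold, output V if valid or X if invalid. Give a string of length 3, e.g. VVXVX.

Answer: VXV

Derivation:
Initial: LULLUL -> [(0, 0), (-1, 0), (-1, 1), (-2, 1), (-3, 1), (-3, 2), (-4, 2)]
Fold 1: move[5]->R => LULLUR VALID
Fold 2: move[4]->L => LULLLR INVALID (collision), skipped
Fold 3: move[1]->L => LLLLUR VALID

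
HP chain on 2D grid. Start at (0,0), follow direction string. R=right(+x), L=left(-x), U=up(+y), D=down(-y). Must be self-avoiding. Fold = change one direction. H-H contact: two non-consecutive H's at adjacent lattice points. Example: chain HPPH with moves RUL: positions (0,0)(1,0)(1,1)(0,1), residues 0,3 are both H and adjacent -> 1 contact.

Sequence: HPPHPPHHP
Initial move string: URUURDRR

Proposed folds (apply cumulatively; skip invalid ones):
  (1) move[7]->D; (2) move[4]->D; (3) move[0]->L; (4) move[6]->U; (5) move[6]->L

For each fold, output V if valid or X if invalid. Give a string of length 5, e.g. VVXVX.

Answer: VXXXX

Derivation:
Initial: URUURDRR -> [(0, 0), (0, 1), (1, 1), (1, 2), (1, 3), (2, 3), (2, 2), (3, 2), (4, 2)]
Fold 1: move[7]->D => URUURDRD VALID
Fold 2: move[4]->D => URUUDDRD INVALID (collision), skipped
Fold 3: move[0]->L => LRUURDRD INVALID (collision), skipped
Fold 4: move[6]->U => URUURDUD INVALID (collision), skipped
Fold 5: move[6]->L => URUURDLD INVALID (collision), skipped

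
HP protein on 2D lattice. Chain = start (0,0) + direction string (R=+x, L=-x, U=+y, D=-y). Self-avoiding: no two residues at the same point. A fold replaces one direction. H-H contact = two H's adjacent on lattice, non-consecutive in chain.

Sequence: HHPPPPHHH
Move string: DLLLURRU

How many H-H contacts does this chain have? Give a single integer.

Answer: 1

Derivation:
Positions: [(0, 0), (0, -1), (-1, -1), (-2, -1), (-3, -1), (-3, 0), (-2, 0), (-1, 0), (-1, 1)]
H-H contact: residue 0 @(0,0) - residue 7 @(-1, 0)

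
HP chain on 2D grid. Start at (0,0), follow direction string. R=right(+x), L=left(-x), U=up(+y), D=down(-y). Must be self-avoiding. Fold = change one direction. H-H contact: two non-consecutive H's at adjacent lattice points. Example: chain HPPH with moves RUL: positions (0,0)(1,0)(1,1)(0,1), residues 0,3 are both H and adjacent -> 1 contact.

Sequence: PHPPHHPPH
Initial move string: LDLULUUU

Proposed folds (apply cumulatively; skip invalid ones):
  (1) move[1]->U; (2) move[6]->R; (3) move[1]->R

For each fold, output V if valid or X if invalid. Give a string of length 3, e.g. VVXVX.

Initial: LDLULUUU -> [(0, 0), (-1, 0), (-1, -1), (-2, -1), (-2, 0), (-3, 0), (-3, 1), (-3, 2), (-3, 3)]
Fold 1: move[1]->U => LULULUUU VALID
Fold 2: move[6]->R => LULULURU VALID
Fold 3: move[1]->R => LRLULURU INVALID (collision), skipped

Answer: VVX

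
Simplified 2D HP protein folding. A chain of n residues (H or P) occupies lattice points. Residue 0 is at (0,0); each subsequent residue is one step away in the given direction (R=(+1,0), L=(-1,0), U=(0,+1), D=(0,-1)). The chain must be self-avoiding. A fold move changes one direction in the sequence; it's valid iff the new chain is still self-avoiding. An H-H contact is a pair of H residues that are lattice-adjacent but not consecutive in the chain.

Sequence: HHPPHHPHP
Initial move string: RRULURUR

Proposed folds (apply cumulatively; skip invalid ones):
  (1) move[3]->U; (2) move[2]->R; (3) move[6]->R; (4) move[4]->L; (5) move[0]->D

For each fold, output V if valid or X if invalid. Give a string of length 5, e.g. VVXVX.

Answer: VVVXV

Derivation:
Initial: RRULURUR -> [(0, 0), (1, 0), (2, 0), (2, 1), (1, 1), (1, 2), (2, 2), (2, 3), (3, 3)]
Fold 1: move[3]->U => RRUUURUR VALID
Fold 2: move[2]->R => RRRUURUR VALID
Fold 3: move[6]->R => RRRUURRR VALID
Fold 4: move[4]->L => RRRULRRR INVALID (collision), skipped
Fold 5: move[0]->D => DRRUURRR VALID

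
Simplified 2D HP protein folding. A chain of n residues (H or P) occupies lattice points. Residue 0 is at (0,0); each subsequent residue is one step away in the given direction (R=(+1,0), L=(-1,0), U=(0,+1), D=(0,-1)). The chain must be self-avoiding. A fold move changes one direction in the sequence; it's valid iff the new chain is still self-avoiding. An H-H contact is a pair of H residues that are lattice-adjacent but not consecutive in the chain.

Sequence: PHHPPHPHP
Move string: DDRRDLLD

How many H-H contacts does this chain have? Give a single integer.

Positions: [(0, 0), (0, -1), (0, -2), (1, -2), (2, -2), (2, -3), (1, -3), (0, -3), (0, -4)]
H-H contact: residue 2 @(0,-2) - residue 7 @(0, -3)

Answer: 1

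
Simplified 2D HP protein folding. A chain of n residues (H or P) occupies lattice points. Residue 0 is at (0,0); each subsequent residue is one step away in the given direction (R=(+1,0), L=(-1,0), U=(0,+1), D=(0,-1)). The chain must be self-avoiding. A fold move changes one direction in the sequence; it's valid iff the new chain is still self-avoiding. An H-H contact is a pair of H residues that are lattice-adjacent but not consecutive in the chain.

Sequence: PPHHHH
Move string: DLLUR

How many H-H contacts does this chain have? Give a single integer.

Positions: [(0, 0), (0, -1), (-1, -1), (-2, -1), (-2, 0), (-1, 0)]
H-H contact: residue 2 @(-1,-1) - residue 5 @(-1, 0)

Answer: 1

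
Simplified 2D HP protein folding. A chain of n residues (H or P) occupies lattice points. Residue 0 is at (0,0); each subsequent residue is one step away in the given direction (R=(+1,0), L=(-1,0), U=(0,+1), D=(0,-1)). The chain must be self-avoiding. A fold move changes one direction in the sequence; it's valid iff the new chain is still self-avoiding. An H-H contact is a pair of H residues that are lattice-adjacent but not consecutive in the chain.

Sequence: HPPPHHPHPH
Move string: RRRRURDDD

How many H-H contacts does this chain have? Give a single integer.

Answer: 1

Derivation:
Positions: [(0, 0), (1, 0), (2, 0), (3, 0), (4, 0), (4, 1), (5, 1), (5, 0), (5, -1), (5, -2)]
H-H contact: residue 4 @(4,0) - residue 7 @(5, 0)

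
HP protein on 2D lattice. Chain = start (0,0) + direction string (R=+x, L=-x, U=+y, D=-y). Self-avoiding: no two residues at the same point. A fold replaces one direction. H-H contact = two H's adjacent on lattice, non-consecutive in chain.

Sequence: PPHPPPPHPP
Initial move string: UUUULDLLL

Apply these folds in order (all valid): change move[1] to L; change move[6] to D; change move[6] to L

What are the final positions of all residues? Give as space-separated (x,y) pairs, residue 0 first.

Answer: (0,0) (0,1) (-1,1) (-1,2) (-1,3) (-2,3) (-2,2) (-3,2) (-4,2) (-5,2)

Derivation:
Initial moves: UUUULDLLL
Fold: move[1]->L => ULUULDLLL (positions: [(0, 0), (0, 1), (-1, 1), (-1, 2), (-1, 3), (-2, 3), (-2, 2), (-3, 2), (-4, 2), (-5, 2)])
Fold: move[6]->D => ULUULDDLL (positions: [(0, 0), (0, 1), (-1, 1), (-1, 2), (-1, 3), (-2, 3), (-2, 2), (-2, 1), (-3, 1), (-4, 1)])
Fold: move[6]->L => ULUULDLLL (positions: [(0, 0), (0, 1), (-1, 1), (-1, 2), (-1, 3), (-2, 3), (-2, 2), (-3, 2), (-4, 2), (-5, 2)])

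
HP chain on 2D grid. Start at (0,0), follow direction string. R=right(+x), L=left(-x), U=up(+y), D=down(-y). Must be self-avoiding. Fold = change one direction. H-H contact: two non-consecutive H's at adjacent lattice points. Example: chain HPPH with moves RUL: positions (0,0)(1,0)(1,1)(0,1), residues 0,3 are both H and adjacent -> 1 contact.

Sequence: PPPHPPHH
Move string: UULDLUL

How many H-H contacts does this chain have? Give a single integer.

Positions: [(0, 0), (0, 1), (0, 2), (-1, 2), (-1, 1), (-2, 1), (-2, 2), (-3, 2)]
H-H contact: residue 3 @(-1,2) - residue 6 @(-2, 2)

Answer: 1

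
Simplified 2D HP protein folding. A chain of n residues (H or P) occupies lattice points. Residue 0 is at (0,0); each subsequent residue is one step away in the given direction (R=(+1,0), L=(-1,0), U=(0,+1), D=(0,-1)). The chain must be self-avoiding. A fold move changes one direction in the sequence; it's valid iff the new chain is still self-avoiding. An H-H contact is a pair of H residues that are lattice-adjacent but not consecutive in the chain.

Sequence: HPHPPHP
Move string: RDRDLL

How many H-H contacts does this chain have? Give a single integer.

Answer: 1

Derivation:
Positions: [(0, 0), (1, 0), (1, -1), (2, -1), (2, -2), (1, -2), (0, -2)]
H-H contact: residue 2 @(1,-1) - residue 5 @(1, -2)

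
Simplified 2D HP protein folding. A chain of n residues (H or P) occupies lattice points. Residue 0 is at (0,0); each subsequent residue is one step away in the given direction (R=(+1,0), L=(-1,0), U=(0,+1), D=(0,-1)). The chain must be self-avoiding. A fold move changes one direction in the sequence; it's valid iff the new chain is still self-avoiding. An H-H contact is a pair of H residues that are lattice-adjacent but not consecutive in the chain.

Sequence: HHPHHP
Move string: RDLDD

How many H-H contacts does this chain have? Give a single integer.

Positions: [(0, 0), (1, 0), (1, -1), (0, -1), (0, -2), (0, -3)]
H-H contact: residue 0 @(0,0) - residue 3 @(0, -1)

Answer: 1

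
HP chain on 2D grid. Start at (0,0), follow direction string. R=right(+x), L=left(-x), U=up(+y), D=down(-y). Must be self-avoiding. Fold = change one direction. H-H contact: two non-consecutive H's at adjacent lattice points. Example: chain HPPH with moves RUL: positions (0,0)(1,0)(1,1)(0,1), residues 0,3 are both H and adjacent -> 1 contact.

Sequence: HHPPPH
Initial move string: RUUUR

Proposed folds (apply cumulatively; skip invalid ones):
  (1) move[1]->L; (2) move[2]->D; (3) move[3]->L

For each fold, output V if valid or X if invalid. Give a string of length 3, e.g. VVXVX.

Initial: RUUUR -> [(0, 0), (1, 0), (1, 1), (1, 2), (1, 3), (2, 3)]
Fold 1: move[1]->L => RLUUR INVALID (collision), skipped
Fold 2: move[2]->D => RUDUR INVALID (collision), skipped
Fold 3: move[3]->L => RUULR INVALID (collision), skipped

Answer: XXX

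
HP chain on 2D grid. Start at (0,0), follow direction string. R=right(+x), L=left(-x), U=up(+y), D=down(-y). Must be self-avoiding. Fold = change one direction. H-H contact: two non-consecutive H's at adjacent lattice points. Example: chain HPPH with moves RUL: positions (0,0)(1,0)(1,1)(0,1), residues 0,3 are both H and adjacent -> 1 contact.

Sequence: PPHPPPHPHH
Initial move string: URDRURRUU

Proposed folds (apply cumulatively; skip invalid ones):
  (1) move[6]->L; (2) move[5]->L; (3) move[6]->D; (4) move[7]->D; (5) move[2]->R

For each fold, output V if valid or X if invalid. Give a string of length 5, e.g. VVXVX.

Answer: XXXXV

Derivation:
Initial: URDRURRUU -> [(0, 0), (0, 1), (1, 1), (1, 0), (2, 0), (2, 1), (3, 1), (4, 1), (4, 2), (4, 3)]
Fold 1: move[6]->L => URDRURLUU INVALID (collision), skipped
Fold 2: move[5]->L => URDRULRUU INVALID (collision), skipped
Fold 3: move[6]->D => URDRURDUU INVALID (collision), skipped
Fold 4: move[7]->D => URDRURRDU INVALID (collision), skipped
Fold 5: move[2]->R => URRRURRUU VALID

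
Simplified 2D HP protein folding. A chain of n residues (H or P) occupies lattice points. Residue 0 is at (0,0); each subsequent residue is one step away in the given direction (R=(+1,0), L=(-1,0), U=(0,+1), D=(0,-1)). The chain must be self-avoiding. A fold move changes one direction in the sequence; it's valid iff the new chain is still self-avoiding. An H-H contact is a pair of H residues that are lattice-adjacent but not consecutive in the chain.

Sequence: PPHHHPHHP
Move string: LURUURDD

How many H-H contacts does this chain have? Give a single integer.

Answer: 1

Derivation:
Positions: [(0, 0), (-1, 0), (-1, 1), (0, 1), (0, 2), (0, 3), (1, 3), (1, 2), (1, 1)]
H-H contact: residue 4 @(0,2) - residue 7 @(1, 2)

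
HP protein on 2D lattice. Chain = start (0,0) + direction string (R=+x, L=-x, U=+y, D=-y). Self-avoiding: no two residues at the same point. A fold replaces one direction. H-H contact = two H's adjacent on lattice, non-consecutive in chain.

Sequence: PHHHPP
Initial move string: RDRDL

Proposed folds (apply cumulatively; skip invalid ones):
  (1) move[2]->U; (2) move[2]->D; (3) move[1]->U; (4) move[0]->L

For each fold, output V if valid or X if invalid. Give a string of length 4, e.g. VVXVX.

Initial: RDRDL -> [(0, 0), (1, 0), (1, -1), (2, -1), (2, -2), (1, -2)]
Fold 1: move[2]->U => RDUDL INVALID (collision), skipped
Fold 2: move[2]->D => RDDDL VALID
Fold 3: move[1]->U => RUDDL INVALID (collision), skipped
Fold 4: move[0]->L => LDDDL VALID

Answer: XVXV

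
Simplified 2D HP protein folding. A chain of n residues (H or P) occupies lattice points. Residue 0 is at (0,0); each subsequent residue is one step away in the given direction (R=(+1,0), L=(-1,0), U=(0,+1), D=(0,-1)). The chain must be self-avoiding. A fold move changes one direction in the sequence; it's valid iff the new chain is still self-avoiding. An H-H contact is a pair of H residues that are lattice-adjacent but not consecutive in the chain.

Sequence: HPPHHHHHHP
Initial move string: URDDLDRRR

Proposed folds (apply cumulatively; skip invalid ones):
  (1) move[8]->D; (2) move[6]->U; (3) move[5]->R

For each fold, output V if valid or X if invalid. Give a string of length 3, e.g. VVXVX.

Answer: VXX

Derivation:
Initial: URDDLDRRR -> [(0, 0), (0, 1), (1, 1), (1, 0), (1, -1), (0, -1), (0, -2), (1, -2), (2, -2), (3, -2)]
Fold 1: move[8]->D => URDDLDRRD VALID
Fold 2: move[6]->U => URDDLDURD INVALID (collision), skipped
Fold 3: move[5]->R => URDDLRRRD INVALID (collision), skipped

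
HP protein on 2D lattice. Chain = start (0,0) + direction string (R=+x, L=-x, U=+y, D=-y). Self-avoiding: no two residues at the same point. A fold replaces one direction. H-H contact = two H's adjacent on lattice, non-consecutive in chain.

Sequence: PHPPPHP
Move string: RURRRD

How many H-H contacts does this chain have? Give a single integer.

Positions: [(0, 0), (1, 0), (1, 1), (2, 1), (3, 1), (4, 1), (4, 0)]
No H-H contacts found.

Answer: 0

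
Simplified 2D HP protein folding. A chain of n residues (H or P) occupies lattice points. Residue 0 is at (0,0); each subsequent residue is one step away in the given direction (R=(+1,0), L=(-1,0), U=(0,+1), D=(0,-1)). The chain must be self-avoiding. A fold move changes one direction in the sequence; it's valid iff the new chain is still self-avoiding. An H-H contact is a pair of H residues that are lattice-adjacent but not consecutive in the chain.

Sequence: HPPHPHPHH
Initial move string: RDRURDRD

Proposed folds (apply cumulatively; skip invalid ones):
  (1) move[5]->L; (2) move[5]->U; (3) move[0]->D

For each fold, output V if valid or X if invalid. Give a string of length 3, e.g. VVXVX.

Answer: XVV

Derivation:
Initial: RDRURDRD -> [(0, 0), (1, 0), (1, -1), (2, -1), (2, 0), (3, 0), (3, -1), (4, -1), (4, -2)]
Fold 1: move[5]->L => RDRURLRD INVALID (collision), skipped
Fold 2: move[5]->U => RDRURURD VALID
Fold 3: move[0]->D => DDRURURD VALID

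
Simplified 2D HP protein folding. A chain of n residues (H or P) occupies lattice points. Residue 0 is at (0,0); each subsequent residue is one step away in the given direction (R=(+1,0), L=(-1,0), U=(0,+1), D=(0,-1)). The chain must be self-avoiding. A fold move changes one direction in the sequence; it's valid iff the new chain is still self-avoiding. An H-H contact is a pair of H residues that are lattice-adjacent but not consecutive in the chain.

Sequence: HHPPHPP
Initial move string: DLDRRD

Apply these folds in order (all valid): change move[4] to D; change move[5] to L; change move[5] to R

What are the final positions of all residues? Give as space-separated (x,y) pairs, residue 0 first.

Answer: (0,0) (0,-1) (-1,-1) (-1,-2) (0,-2) (0,-3) (1,-3)

Derivation:
Initial moves: DLDRRD
Fold: move[4]->D => DLDRDD (positions: [(0, 0), (0, -1), (-1, -1), (-1, -2), (0, -2), (0, -3), (0, -4)])
Fold: move[5]->L => DLDRDL (positions: [(0, 0), (0, -1), (-1, -1), (-1, -2), (0, -2), (0, -3), (-1, -3)])
Fold: move[5]->R => DLDRDR (positions: [(0, 0), (0, -1), (-1, -1), (-1, -2), (0, -2), (0, -3), (1, -3)])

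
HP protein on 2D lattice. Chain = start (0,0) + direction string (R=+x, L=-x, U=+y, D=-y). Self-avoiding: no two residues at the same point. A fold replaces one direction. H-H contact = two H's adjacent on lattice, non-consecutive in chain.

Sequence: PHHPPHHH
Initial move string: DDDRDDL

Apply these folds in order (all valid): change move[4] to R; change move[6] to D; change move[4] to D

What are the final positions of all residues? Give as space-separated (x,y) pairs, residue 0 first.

Answer: (0,0) (0,-1) (0,-2) (0,-3) (1,-3) (1,-4) (1,-5) (1,-6)

Derivation:
Initial moves: DDDRDDL
Fold: move[4]->R => DDDRRDL (positions: [(0, 0), (0, -1), (0, -2), (0, -3), (1, -3), (2, -3), (2, -4), (1, -4)])
Fold: move[6]->D => DDDRRDD (positions: [(0, 0), (0, -1), (0, -2), (0, -3), (1, -3), (2, -3), (2, -4), (2, -5)])
Fold: move[4]->D => DDDRDDD (positions: [(0, 0), (0, -1), (0, -2), (0, -3), (1, -3), (1, -4), (1, -5), (1, -6)])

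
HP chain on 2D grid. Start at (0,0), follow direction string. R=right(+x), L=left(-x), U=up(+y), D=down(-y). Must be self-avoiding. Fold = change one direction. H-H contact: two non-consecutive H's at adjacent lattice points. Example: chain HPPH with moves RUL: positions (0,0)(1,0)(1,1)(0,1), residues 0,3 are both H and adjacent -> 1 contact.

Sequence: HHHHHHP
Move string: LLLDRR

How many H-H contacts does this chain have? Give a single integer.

Answer: 1

Derivation:
Positions: [(0, 0), (-1, 0), (-2, 0), (-3, 0), (-3, -1), (-2, -1), (-1, -1)]
H-H contact: residue 2 @(-2,0) - residue 5 @(-2, -1)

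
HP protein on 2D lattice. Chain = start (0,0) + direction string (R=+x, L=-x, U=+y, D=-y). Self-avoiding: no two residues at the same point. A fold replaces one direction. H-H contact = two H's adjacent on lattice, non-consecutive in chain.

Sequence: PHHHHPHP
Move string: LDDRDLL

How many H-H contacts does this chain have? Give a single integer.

Positions: [(0, 0), (-1, 0), (-1, -1), (-1, -2), (0, -2), (0, -3), (-1, -3), (-2, -3)]
H-H contact: residue 3 @(-1,-2) - residue 6 @(-1, -3)

Answer: 1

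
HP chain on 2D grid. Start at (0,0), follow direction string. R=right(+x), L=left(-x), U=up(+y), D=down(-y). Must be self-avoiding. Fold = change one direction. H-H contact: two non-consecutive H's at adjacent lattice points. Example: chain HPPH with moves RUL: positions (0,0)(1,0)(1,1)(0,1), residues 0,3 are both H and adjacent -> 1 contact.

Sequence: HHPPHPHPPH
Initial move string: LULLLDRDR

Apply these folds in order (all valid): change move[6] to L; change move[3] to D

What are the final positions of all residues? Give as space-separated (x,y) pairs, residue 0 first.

Initial moves: LULLLDRDR
Fold: move[6]->L => LULLLDLDR (positions: [(0, 0), (-1, 0), (-1, 1), (-2, 1), (-3, 1), (-4, 1), (-4, 0), (-5, 0), (-5, -1), (-4, -1)])
Fold: move[3]->D => LULDLDLDR (positions: [(0, 0), (-1, 0), (-1, 1), (-2, 1), (-2, 0), (-3, 0), (-3, -1), (-4, -1), (-4, -2), (-3, -2)])

Answer: (0,0) (-1,0) (-1,1) (-2,1) (-2,0) (-3,0) (-3,-1) (-4,-1) (-4,-2) (-3,-2)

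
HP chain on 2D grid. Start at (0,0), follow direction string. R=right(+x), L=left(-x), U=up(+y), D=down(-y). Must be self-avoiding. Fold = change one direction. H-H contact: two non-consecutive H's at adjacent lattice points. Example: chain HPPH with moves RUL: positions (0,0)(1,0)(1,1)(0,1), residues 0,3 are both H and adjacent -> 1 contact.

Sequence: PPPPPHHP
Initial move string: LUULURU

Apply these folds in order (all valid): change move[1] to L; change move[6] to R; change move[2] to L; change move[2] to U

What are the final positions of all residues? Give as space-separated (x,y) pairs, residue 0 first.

Initial moves: LUULURU
Fold: move[1]->L => LLULURU (positions: [(0, 0), (-1, 0), (-2, 0), (-2, 1), (-3, 1), (-3, 2), (-2, 2), (-2, 3)])
Fold: move[6]->R => LLULURR (positions: [(0, 0), (-1, 0), (-2, 0), (-2, 1), (-3, 1), (-3, 2), (-2, 2), (-1, 2)])
Fold: move[2]->L => LLLLURR (positions: [(0, 0), (-1, 0), (-2, 0), (-3, 0), (-4, 0), (-4, 1), (-3, 1), (-2, 1)])
Fold: move[2]->U => LLULURR (positions: [(0, 0), (-1, 0), (-2, 0), (-2, 1), (-3, 1), (-3, 2), (-2, 2), (-1, 2)])

Answer: (0,0) (-1,0) (-2,0) (-2,1) (-3,1) (-3,2) (-2,2) (-1,2)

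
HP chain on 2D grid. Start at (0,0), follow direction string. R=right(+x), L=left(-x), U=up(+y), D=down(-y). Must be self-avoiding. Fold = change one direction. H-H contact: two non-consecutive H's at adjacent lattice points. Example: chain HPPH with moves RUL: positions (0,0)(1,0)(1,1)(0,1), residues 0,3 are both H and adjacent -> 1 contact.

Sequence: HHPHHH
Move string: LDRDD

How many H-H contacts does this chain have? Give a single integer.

Positions: [(0, 0), (-1, 0), (-1, -1), (0, -1), (0, -2), (0, -3)]
H-H contact: residue 0 @(0,0) - residue 3 @(0, -1)

Answer: 1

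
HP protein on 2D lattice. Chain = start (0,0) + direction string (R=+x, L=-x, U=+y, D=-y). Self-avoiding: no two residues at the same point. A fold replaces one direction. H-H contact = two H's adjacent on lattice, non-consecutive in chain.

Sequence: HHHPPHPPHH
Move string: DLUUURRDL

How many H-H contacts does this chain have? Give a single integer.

Positions: [(0, 0), (0, -1), (-1, -1), (-1, 0), (-1, 1), (-1, 2), (0, 2), (1, 2), (1, 1), (0, 1)]
H-H contact: residue 0 @(0,0) - residue 9 @(0, 1)

Answer: 1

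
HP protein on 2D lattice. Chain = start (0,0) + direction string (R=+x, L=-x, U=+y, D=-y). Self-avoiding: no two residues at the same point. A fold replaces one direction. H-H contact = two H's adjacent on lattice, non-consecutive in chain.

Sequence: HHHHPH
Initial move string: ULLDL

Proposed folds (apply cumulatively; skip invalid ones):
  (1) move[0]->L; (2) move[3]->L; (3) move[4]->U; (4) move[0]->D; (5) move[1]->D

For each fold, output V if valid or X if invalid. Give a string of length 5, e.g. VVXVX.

Initial: ULLDL -> [(0, 0), (0, 1), (-1, 1), (-2, 1), (-2, 0), (-3, 0)]
Fold 1: move[0]->L => LLLDL VALID
Fold 2: move[3]->L => LLLLL VALID
Fold 3: move[4]->U => LLLLU VALID
Fold 4: move[0]->D => DLLLU VALID
Fold 5: move[1]->D => DDLLU VALID

Answer: VVVVV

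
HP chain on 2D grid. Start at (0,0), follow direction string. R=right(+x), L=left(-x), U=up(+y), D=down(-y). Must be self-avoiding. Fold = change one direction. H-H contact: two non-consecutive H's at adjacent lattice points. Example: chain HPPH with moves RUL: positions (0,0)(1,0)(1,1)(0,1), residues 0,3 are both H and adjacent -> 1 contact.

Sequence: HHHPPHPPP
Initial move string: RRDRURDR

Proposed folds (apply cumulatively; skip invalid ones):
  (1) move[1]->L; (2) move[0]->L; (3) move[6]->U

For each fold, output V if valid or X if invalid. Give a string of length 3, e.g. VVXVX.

Answer: XXV

Derivation:
Initial: RRDRURDR -> [(0, 0), (1, 0), (2, 0), (2, -1), (3, -1), (3, 0), (4, 0), (4, -1), (5, -1)]
Fold 1: move[1]->L => RLDRURDR INVALID (collision), skipped
Fold 2: move[0]->L => LRDRURDR INVALID (collision), skipped
Fold 3: move[6]->U => RRDRURUR VALID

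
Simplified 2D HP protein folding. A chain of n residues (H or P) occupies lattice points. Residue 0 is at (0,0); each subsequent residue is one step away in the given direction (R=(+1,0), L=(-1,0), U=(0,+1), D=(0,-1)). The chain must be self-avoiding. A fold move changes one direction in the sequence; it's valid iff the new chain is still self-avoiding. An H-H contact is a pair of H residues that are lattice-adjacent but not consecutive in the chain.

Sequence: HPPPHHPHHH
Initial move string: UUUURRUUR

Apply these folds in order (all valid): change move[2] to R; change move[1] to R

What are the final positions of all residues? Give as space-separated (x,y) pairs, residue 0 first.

Answer: (0,0) (0,1) (1,1) (2,1) (2,2) (3,2) (4,2) (4,3) (4,4) (5,4)

Derivation:
Initial moves: UUUURRUUR
Fold: move[2]->R => UURURRUUR (positions: [(0, 0), (0, 1), (0, 2), (1, 2), (1, 3), (2, 3), (3, 3), (3, 4), (3, 5), (4, 5)])
Fold: move[1]->R => URRURRUUR (positions: [(0, 0), (0, 1), (1, 1), (2, 1), (2, 2), (3, 2), (4, 2), (4, 3), (4, 4), (5, 4)])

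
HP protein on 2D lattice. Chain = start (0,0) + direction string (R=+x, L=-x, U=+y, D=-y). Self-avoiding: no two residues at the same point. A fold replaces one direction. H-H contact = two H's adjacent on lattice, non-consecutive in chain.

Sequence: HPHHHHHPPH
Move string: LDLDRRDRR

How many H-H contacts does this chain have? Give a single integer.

Positions: [(0, 0), (-1, 0), (-1, -1), (-2, -1), (-2, -2), (-1, -2), (0, -2), (0, -3), (1, -3), (2, -3)]
H-H contact: residue 2 @(-1,-1) - residue 5 @(-1, -2)

Answer: 1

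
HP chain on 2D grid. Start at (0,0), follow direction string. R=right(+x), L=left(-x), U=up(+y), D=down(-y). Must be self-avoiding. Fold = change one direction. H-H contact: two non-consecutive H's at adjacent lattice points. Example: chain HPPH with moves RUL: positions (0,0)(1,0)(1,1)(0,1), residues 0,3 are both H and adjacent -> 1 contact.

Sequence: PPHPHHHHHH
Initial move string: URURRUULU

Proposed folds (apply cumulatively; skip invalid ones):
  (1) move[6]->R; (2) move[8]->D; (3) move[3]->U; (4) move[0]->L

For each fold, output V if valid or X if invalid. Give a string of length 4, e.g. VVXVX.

Answer: XVVX

Derivation:
Initial: URURRUULU -> [(0, 0), (0, 1), (1, 1), (1, 2), (2, 2), (3, 2), (3, 3), (3, 4), (2, 4), (2, 5)]
Fold 1: move[6]->R => URURRURLU INVALID (collision), skipped
Fold 2: move[8]->D => URURRUULD VALID
Fold 3: move[3]->U => URUURUULD VALID
Fold 4: move[0]->L => LRUURUULD INVALID (collision), skipped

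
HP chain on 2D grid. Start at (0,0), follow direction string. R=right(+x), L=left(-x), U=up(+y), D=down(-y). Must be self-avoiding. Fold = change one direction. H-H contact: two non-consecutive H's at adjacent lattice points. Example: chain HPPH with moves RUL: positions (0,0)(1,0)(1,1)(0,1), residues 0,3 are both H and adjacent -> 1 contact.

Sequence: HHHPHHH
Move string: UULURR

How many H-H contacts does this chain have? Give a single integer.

Answer: 1

Derivation:
Positions: [(0, 0), (0, 1), (0, 2), (-1, 2), (-1, 3), (0, 3), (1, 3)]
H-H contact: residue 2 @(0,2) - residue 5 @(0, 3)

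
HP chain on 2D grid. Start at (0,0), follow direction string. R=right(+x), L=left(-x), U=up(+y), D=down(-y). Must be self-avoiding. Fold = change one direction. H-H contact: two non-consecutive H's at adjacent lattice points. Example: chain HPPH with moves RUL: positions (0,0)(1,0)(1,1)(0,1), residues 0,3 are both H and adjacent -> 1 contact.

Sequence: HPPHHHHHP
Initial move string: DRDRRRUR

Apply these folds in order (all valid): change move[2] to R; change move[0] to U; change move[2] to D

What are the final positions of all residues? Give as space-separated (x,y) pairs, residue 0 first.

Initial moves: DRDRRRUR
Fold: move[2]->R => DRRRRRUR (positions: [(0, 0), (0, -1), (1, -1), (2, -1), (3, -1), (4, -1), (5, -1), (5, 0), (6, 0)])
Fold: move[0]->U => URRRRRUR (positions: [(0, 0), (0, 1), (1, 1), (2, 1), (3, 1), (4, 1), (5, 1), (5, 2), (6, 2)])
Fold: move[2]->D => URDRRRUR (positions: [(0, 0), (0, 1), (1, 1), (1, 0), (2, 0), (3, 0), (4, 0), (4, 1), (5, 1)])

Answer: (0,0) (0,1) (1,1) (1,0) (2,0) (3,0) (4,0) (4,1) (5,1)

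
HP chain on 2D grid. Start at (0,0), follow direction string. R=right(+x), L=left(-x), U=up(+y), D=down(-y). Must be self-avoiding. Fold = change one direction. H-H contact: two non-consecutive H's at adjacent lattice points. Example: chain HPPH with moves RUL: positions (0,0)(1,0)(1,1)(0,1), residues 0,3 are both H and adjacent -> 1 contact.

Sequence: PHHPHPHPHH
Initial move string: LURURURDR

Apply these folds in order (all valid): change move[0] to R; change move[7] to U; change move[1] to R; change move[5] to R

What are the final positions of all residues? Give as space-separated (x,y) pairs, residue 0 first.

Initial moves: LURURURDR
Fold: move[0]->R => RURURURDR (positions: [(0, 0), (1, 0), (1, 1), (2, 1), (2, 2), (3, 2), (3, 3), (4, 3), (4, 2), (5, 2)])
Fold: move[7]->U => RURURURUR (positions: [(0, 0), (1, 0), (1, 1), (2, 1), (2, 2), (3, 2), (3, 3), (4, 3), (4, 4), (5, 4)])
Fold: move[1]->R => RRRURURUR (positions: [(0, 0), (1, 0), (2, 0), (3, 0), (3, 1), (4, 1), (4, 2), (5, 2), (5, 3), (6, 3)])
Fold: move[5]->R => RRRURRRUR (positions: [(0, 0), (1, 0), (2, 0), (3, 0), (3, 1), (4, 1), (5, 1), (6, 1), (6, 2), (7, 2)])

Answer: (0,0) (1,0) (2,0) (3,0) (3,1) (4,1) (5,1) (6,1) (6,2) (7,2)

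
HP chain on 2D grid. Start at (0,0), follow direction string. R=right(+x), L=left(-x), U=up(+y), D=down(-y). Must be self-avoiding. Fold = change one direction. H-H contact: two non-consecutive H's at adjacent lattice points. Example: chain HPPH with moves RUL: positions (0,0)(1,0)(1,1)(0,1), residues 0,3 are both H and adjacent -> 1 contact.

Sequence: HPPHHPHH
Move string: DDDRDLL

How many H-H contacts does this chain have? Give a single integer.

Answer: 1

Derivation:
Positions: [(0, 0), (0, -1), (0, -2), (0, -3), (1, -3), (1, -4), (0, -4), (-1, -4)]
H-H contact: residue 3 @(0,-3) - residue 6 @(0, -4)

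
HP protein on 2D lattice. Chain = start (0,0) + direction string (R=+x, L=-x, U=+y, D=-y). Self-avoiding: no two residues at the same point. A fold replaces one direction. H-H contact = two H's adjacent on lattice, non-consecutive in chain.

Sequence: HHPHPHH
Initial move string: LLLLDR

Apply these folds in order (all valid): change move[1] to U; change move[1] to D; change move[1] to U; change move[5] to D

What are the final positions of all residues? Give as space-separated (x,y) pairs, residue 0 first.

Initial moves: LLLLDR
Fold: move[1]->U => LULLDR (positions: [(0, 0), (-1, 0), (-1, 1), (-2, 1), (-3, 1), (-3, 0), (-2, 0)])
Fold: move[1]->D => LDLLDR (positions: [(0, 0), (-1, 0), (-1, -1), (-2, -1), (-3, -1), (-3, -2), (-2, -2)])
Fold: move[1]->U => LULLDR (positions: [(0, 0), (-1, 0), (-1, 1), (-2, 1), (-3, 1), (-3, 0), (-2, 0)])
Fold: move[5]->D => LULLDD (positions: [(0, 0), (-1, 0), (-1, 1), (-2, 1), (-3, 1), (-3, 0), (-3, -1)])

Answer: (0,0) (-1,0) (-1,1) (-2,1) (-3,1) (-3,0) (-3,-1)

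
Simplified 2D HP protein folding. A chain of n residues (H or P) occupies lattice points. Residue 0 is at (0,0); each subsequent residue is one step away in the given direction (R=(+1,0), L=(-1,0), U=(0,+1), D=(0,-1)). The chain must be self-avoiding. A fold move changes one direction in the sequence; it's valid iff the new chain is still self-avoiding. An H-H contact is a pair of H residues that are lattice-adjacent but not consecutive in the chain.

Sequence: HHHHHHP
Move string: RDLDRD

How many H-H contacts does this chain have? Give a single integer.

Positions: [(0, 0), (1, 0), (1, -1), (0, -1), (0, -2), (1, -2), (1, -3)]
H-H contact: residue 0 @(0,0) - residue 3 @(0, -1)
H-H contact: residue 2 @(1,-1) - residue 5 @(1, -2)

Answer: 2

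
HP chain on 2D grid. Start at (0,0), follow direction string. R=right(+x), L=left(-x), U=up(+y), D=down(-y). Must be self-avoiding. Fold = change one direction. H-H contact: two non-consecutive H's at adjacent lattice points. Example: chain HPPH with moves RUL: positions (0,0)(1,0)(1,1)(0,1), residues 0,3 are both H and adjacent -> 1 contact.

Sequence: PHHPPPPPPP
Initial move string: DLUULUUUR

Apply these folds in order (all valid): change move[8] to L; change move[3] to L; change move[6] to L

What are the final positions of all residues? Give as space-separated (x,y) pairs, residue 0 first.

Initial moves: DLUULUUUR
Fold: move[8]->L => DLUULUUUL (positions: [(0, 0), (0, -1), (-1, -1), (-1, 0), (-1, 1), (-2, 1), (-2, 2), (-2, 3), (-2, 4), (-3, 4)])
Fold: move[3]->L => DLULLUUUL (positions: [(0, 0), (0, -1), (-1, -1), (-1, 0), (-2, 0), (-3, 0), (-3, 1), (-3, 2), (-3, 3), (-4, 3)])
Fold: move[6]->L => DLULLULUL (positions: [(0, 0), (0, -1), (-1, -1), (-1, 0), (-2, 0), (-3, 0), (-3, 1), (-4, 1), (-4, 2), (-5, 2)])

Answer: (0,0) (0,-1) (-1,-1) (-1,0) (-2,0) (-3,0) (-3,1) (-4,1) (-4,2) (-5,2)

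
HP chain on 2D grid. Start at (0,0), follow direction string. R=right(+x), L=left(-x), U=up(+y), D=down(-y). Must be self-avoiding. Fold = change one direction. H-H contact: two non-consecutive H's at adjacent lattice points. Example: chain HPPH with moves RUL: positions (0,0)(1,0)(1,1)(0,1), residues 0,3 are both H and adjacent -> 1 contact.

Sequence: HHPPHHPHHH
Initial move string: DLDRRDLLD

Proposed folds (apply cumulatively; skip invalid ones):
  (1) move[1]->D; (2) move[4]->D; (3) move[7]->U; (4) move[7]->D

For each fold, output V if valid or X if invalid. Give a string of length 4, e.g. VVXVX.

Initial: DLDRRDLLD -> [(0, 0), (0, -1), (-1, -1), (-1, -2), (0, -2), (1, -2), (1, -3), (0, -3), (-1, -3), (-1, -4)]
Fold 1: move[1]->D => DDDRRDLLD VALID
Fold 2: move[4]->D => DDDRDDLLD VALID
Fold 3: move[7]->U => DDDRDDLUD INVALID (collision), skipped
Fold 4: move[7]->D => DDDRDDLDD VALID

Answer: VVXV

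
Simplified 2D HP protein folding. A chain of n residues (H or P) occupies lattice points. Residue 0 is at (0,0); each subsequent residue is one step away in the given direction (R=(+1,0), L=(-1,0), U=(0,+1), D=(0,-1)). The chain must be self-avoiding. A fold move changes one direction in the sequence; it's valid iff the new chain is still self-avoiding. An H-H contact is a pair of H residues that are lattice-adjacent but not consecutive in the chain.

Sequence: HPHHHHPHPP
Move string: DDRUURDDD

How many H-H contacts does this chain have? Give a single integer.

Answer: 2

Derivation:
Positions: [(0, 0), (0, -1), (0, -2), (1, -2), (1, -1), (1, 0), (2, 0), (2, -1), (2, -2), (2, -3)]
H-H contact: residue 0 @(0,0) - residue 5 @(1, 0)
H-H contact: residue 4 @(1,-1) - residue 7 @(2, -1)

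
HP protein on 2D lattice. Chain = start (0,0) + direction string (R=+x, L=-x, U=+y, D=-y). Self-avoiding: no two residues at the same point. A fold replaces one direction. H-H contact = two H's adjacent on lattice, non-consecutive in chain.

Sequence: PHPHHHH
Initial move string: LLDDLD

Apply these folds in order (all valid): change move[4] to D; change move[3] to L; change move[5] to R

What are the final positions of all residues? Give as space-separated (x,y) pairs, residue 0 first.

Initial moves: LLDDLD
Fold: move[4]->D => LLDDDD (positions: [(0, 0), (-1, 0), (-2, 0), (-2, -1), (-2, -2), (-2, -3), (-2, -4)])
Fold: move[3]->L => LLDLDD (positions: [(0, 0), (-1, 0), (-2, 0), (-2, -1), (-3, -1), (-3, -2), (-3, -3)])
Fold: move[5]->R => LLDLDR (positions: [(0, 0), (-1, 0), (-2, 0), (-2, -1), (-3, -1), (-3, -2), (-2, -2)])

Answer: (0,0) (-1,0) (-2,0) (-2,-1) (-3,-1) (-3,-2) (-2,-2)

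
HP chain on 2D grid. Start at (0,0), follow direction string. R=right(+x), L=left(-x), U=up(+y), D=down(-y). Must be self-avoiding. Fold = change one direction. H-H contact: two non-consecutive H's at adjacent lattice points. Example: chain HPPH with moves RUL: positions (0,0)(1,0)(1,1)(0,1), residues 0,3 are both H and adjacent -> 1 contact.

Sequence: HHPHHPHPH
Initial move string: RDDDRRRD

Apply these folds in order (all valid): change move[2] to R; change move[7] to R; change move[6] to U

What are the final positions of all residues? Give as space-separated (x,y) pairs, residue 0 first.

Answer: (0,0) (1,0) (1,-1) (2,-1) (2,-2) (3,-2) (4,-2) (4,-1) (5,-1)

Derivation:
Initial moves: RDDDRRRD
Fold: move[2]->R => RDRDRRRD (positions: [(0, 0), (1, 0), (1, -1), (2, -1), (2, -2), (3, -2), (4, -2), (5, -2), (5, -3)])
Fold: move[7]->R => RDRDRRRR (positions: [(0, 0), (1, 0), (1, -1), (2, -1), (2, -2), (3, -2), (4, -2), (5, -2), (6, -2)])
Fold: move[6]->U => RDRDRRUR (positions: [(0, 0), (1, 0), (1, -1), (2, -1), (2, -2), (3, -2), (4, -2), (4, -1), (5, -1)])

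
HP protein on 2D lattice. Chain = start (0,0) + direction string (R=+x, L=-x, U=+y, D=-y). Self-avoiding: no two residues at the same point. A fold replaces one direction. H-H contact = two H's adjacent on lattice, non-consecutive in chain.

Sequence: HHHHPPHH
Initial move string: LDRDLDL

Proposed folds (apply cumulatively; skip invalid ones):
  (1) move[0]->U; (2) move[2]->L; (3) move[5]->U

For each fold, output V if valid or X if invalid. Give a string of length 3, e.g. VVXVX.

Initial: LDRDLDL -> [(0, 0), (-1, 0), (-1, -1), (0, -1), (0, -2), (-1, -2), (-1, -3), (-2, -3)]
Fold 1: move[0]->U => UDRDLDL INVALID (collision), skipped
Fold 2: move[2]->L => LDLDLDL VALID
Fold 3: move[5]->U => LDLDLUL VALID

Answer: XVV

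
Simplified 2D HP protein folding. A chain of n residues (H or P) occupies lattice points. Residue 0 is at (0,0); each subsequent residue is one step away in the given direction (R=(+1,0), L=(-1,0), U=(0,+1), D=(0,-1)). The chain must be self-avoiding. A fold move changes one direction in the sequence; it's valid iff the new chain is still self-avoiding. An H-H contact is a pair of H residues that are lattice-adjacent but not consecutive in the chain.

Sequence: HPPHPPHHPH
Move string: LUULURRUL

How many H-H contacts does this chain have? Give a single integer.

Positions: [(0, 0), (-1, 0), (-1, 1), (-1, 2), (-2, 2), (-2, 3), (-1, 3), (0, 3), (0, 4), (-1, 4)]
H-H contact: residue 3 @(-1,2) - residue 6 @(-1, 3)
H-H contact: residue 6 @(-1,3) - residue 9 @(-1, 4)

Answer: 2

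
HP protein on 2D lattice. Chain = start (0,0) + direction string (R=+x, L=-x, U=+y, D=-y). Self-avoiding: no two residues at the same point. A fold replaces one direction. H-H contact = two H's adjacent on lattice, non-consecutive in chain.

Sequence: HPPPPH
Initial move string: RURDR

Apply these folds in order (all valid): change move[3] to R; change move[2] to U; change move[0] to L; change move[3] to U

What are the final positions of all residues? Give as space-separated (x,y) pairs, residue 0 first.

Initial moves: RURDR
Fold: move[3]->R => RURRR (positions: [(0, 0), (1, 0), (1, 1), (2, 1), (3, 1), (4, 1)])
Fold: move[2]->U => RUURR (positions: [(0, 0), (1, 0), (1, 1), (1, 2), (2, 2), (3, 2)])
Fold: move[0]->L => LUURR (positions: [(0, 0), (-1, 0), (-1, 1), (-1, 2), (0, 2), (1, 2)])
Fold: move[3]->U => LUUUR (positions: [(0, 0), (-1, 0), (-1, 1), (-1, 2), (-1, 3), (0, 3)])

Answer: (0,0) (-1,0) (-1,1) (-1,2) (-1,3) (0,3)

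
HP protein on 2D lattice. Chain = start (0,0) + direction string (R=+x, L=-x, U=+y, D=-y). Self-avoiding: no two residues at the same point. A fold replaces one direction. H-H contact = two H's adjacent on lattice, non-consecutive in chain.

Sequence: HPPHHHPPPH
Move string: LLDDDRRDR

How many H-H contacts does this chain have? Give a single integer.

Answer: 0

Derivation:
Positions: [(0, 0), (-1, 0), (-2, 0), (-2, -1), (-2, -2), (-2, -3), (-1, -3), (0, -3), (0, -4), (1, -4)]
No H-H contacts found.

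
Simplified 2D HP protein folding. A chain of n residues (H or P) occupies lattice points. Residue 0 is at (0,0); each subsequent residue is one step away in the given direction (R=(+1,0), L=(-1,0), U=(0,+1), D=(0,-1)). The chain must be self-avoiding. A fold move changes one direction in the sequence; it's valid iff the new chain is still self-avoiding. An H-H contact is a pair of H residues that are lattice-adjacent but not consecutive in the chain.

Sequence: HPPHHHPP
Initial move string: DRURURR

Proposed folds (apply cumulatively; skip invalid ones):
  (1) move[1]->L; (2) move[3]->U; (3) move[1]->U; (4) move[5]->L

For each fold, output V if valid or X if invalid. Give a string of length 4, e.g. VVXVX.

Answer: XVXX

Derivation:
Initial: DRURURR -> [(0, 0), (0, -1), (1, -1), (1, 0), (2, 0), (2, 1), (3, 1), (4, 1)]
Fold 1: move[1]->L => DLURURR INVALID (collision), skipped
Fold 2: move[3]->U => DRUUURR VALID
Fold 3: move[1]->U => DUUUURR INVALID (collision), skipped
Fold 4: move[5]->L => DRUUULR INVALID (collision), skipped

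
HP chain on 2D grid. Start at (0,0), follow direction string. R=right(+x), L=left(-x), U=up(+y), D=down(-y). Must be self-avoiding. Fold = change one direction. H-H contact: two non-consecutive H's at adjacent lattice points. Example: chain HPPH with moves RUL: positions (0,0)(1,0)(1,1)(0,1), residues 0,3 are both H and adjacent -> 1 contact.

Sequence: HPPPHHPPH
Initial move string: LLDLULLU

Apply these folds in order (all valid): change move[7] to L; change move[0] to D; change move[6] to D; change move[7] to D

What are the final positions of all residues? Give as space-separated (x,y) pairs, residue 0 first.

Answer: (0,0) (0,-1) (-1,-1) (-1,-2) (-2,-2) (-2,-1) (-3,-1) (-3,-2) (-3,-3)

Derivation:
Initial moves: LLDLULLU
Fold: move[7]->L => LLDLULLL (positions: [(0, 0), (-1, 0), (-2, 0), (-2, -1), (-3, -1), (-3, 0), (-4, 0), (-5, 0), (-6, 0)])
Fold: move[0]->D => DLDLULLL (positions: [(0, 0), (0, -1), (-1, -1), (-1, -2), (-2, -2), (-2, -1), (-3, -1), (-4, -1), (-5, -1)])
Fold: move[6]->D => DLDLULDL (positions: [(0, 0), (0, -1), (-1, -1), (-1, -2), (-2, -2), (-2, -1), (-3, -1), (-3, -2), (-4, -2)])
Fold: move[7]->D => DLDLULDD (positions: [(0, 0), (0, -1), (-1, -1), (-1, -2), (-2, -2), (-2, -1), (-3, -1), (-3, -2), (-3, -3)])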